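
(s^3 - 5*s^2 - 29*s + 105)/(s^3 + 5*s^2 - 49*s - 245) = (s - 3)/(s + 7)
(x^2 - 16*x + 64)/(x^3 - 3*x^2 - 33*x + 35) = (x^2 - 16*x + 64)/(x^3 - 3*x^2 - 33*x + 35)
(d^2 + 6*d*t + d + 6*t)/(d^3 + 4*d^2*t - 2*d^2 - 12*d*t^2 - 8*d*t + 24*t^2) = (-d - 1)/(-d^2 + 2*d*t + 2*d - 4*t)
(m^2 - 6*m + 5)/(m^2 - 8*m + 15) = (m - 1)/(m - 3)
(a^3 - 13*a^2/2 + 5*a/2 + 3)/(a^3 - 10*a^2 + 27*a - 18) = (a + 1/2)/(a - 3)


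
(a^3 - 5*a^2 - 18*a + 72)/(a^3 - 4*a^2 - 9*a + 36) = (a^2 - 2*a - 24)/(a^2 - a - 12)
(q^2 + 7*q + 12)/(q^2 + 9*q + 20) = (q + 3)/(q + 5)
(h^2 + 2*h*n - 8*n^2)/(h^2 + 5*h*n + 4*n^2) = (h - 2*n)/(h + n)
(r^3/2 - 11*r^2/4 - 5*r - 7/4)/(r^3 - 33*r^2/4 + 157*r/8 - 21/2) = 2*(2*r^3 - 11*r^2 - 20*r - 7)/(8*r^3 - 66*r^2 + 157*r - 84)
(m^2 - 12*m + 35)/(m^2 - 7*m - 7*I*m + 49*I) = (m - 5)/(m - 7*I)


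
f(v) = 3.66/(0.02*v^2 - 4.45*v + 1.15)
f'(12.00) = 0.01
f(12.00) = -0.07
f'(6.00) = 0.02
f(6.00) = -0.15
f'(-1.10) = 0.45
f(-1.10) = 0.60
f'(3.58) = 0.07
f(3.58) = -0.25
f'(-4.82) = 0.03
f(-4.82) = 0.16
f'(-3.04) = 0.08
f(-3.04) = 0.25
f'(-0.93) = 0.58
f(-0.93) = 0.69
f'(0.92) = 1.89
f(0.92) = -1.25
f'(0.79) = 2.92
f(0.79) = -1.56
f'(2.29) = 0.20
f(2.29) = -0.41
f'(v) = 3.66*(4.45 - 0.04*v)/(0.02*v^2 - 4.45*v + 1.15)^2 = (16.287 - 0.1464*v)/(0.02*v^2 - 4.45*v + 1.15)^2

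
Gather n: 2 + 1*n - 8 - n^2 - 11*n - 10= -n^2 - 10*n - 16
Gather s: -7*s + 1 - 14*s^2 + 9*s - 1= -14*s^2 + 2*s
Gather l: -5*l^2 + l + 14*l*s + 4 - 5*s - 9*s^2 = -5*l^2 + l*(14*s + 1) - 9*s^2 - 5*s + 4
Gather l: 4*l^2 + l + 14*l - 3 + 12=4*l^2 + 15*l + 9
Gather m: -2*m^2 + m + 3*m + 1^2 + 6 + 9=-2*m^2 + 4*m + 16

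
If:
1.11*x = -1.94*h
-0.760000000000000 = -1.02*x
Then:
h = -0.43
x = 0.75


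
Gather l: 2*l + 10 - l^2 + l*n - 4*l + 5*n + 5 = -l^2 + l*(n - 2) + 5*n + 15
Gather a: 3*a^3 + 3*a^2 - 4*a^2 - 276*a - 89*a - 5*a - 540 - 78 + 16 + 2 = 3*a^3 - a^2 - 370*a - 600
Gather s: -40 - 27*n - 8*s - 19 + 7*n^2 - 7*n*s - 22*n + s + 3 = 7*n^2 - 49*n + s*(-7*n - 7) - 56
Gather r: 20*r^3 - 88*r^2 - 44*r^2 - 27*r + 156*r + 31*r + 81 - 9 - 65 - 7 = 20*r^3 - 132*r^2 + 160*r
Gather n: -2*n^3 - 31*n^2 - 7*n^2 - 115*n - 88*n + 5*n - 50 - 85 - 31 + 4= -2*n^3 - 38*n^2 - 198*n - 162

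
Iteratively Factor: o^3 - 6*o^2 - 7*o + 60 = (o - 5)*(o^2 - o - 12) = (o - 5)*(o - 4)*(o + 3)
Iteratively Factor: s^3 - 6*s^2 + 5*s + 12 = (s + 1)*(s^2 - 7*s + 12) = (s - 3)*(s + 1)*(s - 4)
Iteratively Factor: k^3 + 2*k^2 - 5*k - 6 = (k - 2)*(k^2 + 4*k + 3) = (k - 2)*(k + 1)*(k + 3)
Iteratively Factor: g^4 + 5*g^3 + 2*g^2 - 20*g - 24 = (g - 2)*(g^3 + 7*g^2 + 16*g + 12) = (g - 2)*(g + 2)*(g^2 + 5*g + 6) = (g - 2)*(g + 2)^2*(g + 3)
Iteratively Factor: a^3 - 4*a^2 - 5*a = (a - 5)*(a^2 + a) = a*(a - 5)*(a + 1)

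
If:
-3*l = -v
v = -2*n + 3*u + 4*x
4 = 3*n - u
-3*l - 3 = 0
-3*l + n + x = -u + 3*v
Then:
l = -1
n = -41/9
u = -53/3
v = -3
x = 92/9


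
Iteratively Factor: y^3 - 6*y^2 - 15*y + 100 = (y + 4)*(y^2 - 10*y + 25) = (y - 5)*(y + 4)*(y - 5)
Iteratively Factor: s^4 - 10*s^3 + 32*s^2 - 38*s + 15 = (s - 3)*(s^3 - 7*s^2 + 11*s - 5) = (s - 5)*(s - 3)*(s^2 - 2*s + 1) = (s - 5)*(s - 3)*(s - 1)*(s - 1)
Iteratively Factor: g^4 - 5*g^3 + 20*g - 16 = (g - 2)*(g^3 - 3*g^2 - 6*g + 8) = (g - 2)*(g + 2)*(g^2 - 5*g + 4) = (g - 4)*(g - 2)*(g + 2)*(g - 1)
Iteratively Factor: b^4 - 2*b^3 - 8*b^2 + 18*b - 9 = (b - 3)*(b^3 + b^2 - 5*b + 3) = (b - 3)*(b + 3)*(b^2 - 2*b + 1) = (b - 3)*(b - 1)*(b + 3)*(b - 1)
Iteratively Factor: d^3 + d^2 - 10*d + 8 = (d + 4)*(d^2 - 3*d + 2) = (d - 2)*(d + 4)*(d - 1)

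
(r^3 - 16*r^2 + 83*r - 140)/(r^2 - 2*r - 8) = (r^2 - 12*r + 35)/(r + 2)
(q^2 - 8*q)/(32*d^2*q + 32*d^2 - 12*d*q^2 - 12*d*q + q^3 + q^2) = q*(q - 8)/(32*d^2*q + 32*d^2 - 12*d*q^2 - 12*d*q + q^3 + q^2)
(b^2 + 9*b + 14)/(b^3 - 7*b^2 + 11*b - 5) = (b^2 + 9*b + 14)/(b^3 - 7*b^2 + 11*b - 5)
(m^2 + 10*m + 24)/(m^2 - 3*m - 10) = (m^2 + 10*m + 24)/(m^2 - 3*m - 10)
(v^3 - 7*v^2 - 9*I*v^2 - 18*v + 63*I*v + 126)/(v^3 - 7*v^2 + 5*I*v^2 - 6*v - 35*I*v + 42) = (v^2 - 9*I*v - 18)/(v^2 + 5*I*v - 6)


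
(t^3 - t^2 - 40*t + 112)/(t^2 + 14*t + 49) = (t^2 - 8*t + 16)/(t + 7)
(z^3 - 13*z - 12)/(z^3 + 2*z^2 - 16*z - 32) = (z^2 + 4*z + 3)/(z^2 + 6*z + 8)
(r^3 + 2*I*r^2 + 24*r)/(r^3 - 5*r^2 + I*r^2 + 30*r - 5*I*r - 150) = r*(r - 4*I)/(r^2 - 5*r*(1 + I) + 25*I)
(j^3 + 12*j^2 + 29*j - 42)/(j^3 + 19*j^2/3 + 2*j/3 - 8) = 3*(j + 7)/(3*j + 4)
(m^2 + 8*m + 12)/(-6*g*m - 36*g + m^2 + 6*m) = (-m - 2)/(6*g - m)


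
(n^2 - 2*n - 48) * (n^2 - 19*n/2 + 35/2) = n^4 - 23*n^3/2 - 23*n^2/2 + 421*n - 840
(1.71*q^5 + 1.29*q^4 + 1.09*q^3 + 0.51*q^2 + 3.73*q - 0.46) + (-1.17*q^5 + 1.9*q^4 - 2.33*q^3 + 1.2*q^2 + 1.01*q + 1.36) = 0.54*q^5 + 3.19*q^4 - 1.24*q^3 + 1.71*q^2 + 4.74*q + 0.9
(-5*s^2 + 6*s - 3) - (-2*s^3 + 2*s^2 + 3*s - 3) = 2*s^3 - 7*s^2 + 3*s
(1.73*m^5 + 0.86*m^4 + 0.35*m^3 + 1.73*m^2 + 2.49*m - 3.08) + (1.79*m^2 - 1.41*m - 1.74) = 1.73*m^5 + 0.86*m^4 + 0.35*m^3 + 3.52*m^2 + 1.08*m - 4.82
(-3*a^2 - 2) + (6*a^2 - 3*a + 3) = 3*a^2 - 3*a + 1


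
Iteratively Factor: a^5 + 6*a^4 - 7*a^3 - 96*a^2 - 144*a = (a - 4)*(a^4 + 10*a^3 + 33*a^2 + 36*a) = a*(a - 4)*(a^3 + 10*a^2 + 33*a + 36) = a*(a - 4)*(a + 4)*(a^2 + 6*a + 9) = a*(a - 4)*(a + 3)*(a + 4)*(a + 3)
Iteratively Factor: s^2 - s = (s - 1)*(s)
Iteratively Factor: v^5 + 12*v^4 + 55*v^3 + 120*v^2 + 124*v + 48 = (v + 2)*(v^4 + 10*v^3 + 35*v^2 + 50*v + 24) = (v + 2)*(v + 4)*(v^3 + 6*v^2 + 11*v + 6) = (v + 2)^2*(v + 4)*(v^2 + 4*v + 3) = (v + 1)*(v + 2)^2*(v + 4)*(v + 3)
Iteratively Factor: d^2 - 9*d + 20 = (d - 5)*(d - 4)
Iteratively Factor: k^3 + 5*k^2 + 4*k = (k + 4)*(k^2 + k) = k*(k + 4)*(k + 1)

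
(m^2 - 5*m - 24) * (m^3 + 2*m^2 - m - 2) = m^5 - 3*m^4 - 35*m^3 - 45*m^2 + 34*m + 48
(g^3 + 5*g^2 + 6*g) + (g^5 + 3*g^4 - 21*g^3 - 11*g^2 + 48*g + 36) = g^5 + 3*g^4 - 20*g^3 - 6*g^2 + 54*g + 36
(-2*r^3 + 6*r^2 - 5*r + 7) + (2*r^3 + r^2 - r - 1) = 7*r^2 - 6*r + 6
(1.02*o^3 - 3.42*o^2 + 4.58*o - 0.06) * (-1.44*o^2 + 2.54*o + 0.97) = -1.4688*o^5 + 7.5156*o^4 - 14.2926*o^3 + 8.4022*o^2 + 4.2902*o - 0.0582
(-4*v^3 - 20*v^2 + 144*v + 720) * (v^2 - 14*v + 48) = -4*v^5 + 36*v^4 + 232*v^3 - 2256*v^2 - 3168*v + 34560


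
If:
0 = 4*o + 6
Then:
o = -3/2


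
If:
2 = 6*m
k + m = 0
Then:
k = -1/3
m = 1/3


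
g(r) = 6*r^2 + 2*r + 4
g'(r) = 12*r + 2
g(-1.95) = 22.92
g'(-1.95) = -21.40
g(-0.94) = 7.42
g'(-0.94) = -9.28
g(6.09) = 238.71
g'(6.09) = 75.08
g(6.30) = 254.74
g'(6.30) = 77.60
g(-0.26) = 3.89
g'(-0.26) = -1.12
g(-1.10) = 9.06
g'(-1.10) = -11.20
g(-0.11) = 3.85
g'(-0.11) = 0.68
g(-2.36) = 32.70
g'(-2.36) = -26.32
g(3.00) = 64.00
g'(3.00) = 38.00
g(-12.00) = 844.00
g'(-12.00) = -142.00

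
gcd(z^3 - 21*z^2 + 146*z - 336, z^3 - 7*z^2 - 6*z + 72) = z - 6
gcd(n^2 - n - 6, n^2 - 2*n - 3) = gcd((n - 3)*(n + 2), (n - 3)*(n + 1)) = n - 3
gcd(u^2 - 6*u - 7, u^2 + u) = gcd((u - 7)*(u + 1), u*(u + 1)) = u + 1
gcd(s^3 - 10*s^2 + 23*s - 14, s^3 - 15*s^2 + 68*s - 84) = s^2 - 9*s + 14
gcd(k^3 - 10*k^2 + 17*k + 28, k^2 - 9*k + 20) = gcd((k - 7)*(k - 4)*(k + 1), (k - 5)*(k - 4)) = k - 4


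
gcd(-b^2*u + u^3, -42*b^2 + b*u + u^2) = 1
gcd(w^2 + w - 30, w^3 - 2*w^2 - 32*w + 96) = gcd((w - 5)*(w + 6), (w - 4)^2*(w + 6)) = w + 6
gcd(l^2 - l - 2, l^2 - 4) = l - 2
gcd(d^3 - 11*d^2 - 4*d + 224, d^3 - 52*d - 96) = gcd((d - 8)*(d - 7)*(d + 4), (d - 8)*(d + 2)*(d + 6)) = d - 8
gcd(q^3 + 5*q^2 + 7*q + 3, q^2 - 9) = q + 3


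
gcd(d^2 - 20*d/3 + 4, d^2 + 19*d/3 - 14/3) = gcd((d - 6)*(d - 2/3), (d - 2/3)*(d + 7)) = d - 2/3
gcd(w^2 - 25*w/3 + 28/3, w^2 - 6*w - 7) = w - 7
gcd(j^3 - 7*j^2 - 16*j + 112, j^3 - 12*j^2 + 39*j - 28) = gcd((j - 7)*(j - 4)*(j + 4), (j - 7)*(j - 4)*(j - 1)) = j^2 - 11*j + 28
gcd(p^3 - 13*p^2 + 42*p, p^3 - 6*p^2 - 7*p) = p^2 - 7*p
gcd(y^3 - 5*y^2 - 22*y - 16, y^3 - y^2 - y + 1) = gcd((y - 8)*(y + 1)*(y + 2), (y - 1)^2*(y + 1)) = y + 1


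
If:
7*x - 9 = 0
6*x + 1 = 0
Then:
No Solution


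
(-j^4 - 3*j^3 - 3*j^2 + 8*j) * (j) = -j^5 - 3*j^4 - 3*j^3 + 8*j^2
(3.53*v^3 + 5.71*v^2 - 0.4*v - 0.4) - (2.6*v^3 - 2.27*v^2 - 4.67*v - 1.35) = 0.93*v^3 + 7.98*v^2 + 4.27*v + 0.95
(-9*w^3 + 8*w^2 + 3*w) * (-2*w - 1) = 18*w^4 - 7*w^3 - 14*w^2 - 3*w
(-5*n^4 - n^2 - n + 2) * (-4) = 20*n^4 + 4*n^2 + 4*n - 8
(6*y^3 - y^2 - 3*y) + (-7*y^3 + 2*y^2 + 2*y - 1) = -y^3 + y^2 - y - 1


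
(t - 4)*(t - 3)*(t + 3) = t^3 - 4*t^2 - 9*t + 36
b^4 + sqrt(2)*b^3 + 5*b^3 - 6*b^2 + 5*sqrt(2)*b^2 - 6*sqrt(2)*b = b*(b - 1)*(b + 6)*(b + sqrt(2))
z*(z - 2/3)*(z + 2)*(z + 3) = z^4 + 13*z^3/3 + 8*z^2/3 - 4*z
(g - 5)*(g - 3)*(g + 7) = g^3 - g^2 - 41*g + 105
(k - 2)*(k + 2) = k^2 - 4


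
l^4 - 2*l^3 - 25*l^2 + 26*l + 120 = (l - 5)*(l - 3)*(l + 2)*(l + 4)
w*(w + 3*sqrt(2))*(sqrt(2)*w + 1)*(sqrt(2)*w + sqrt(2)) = 2*w^4 + 2*w^3 + 7*sqrt(2)*w^3 + 6*w^2 + 7*sqrt(2)*w^2 + 6*w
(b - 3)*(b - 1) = b^2 - 4*b + 3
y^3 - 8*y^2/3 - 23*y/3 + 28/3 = (y - 4)*(y - 1)*(y + 7/3)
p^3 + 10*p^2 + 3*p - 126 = (p - 3)*(p + 6)*(p + 7)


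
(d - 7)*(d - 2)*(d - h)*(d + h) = d^4 - 9*d^3 - d^2*h^2 + 14*d^2 + 9*d*h^2 - 14*h^2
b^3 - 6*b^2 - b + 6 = (b - 6)*(b - 1)*(b + 1)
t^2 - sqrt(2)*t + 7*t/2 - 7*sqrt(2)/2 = (t + 7/2)*(t - sqrt(2))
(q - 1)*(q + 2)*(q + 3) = q^3 + 4*q^2 + q - 6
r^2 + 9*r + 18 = (r + 3)*(r + 6)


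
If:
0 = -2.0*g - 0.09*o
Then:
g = -0.045*o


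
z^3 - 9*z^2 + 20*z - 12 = (z - 6)*(z - 2)*(z - 1)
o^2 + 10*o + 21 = (o + 3)*(o + 7)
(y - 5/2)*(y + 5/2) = y^2 - 25/4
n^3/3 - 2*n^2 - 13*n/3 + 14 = (n/3 + 1)*(n - 7)*(n - 2)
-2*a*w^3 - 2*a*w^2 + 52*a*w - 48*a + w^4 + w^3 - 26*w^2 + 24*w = (-2*a + w)*(w - 4)*(w - 1)*(w + 6)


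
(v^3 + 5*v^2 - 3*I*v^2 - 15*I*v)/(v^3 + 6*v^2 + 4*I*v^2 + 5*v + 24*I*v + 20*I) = v*(v - 3*I)/(v^2 + v*(1 + 4*I) + 4*I)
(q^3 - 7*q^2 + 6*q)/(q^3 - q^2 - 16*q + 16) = q*(q - 6)/(q^2 - 16)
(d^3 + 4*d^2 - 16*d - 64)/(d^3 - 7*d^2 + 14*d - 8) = (d^2 + 8*d + 16)/(d^2 - 3*d + 2)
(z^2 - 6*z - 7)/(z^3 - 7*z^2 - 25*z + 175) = (z + 1)/(z^2 - 25)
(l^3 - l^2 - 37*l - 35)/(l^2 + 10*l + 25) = (l^2 - 6*l - 7)/(l + 5)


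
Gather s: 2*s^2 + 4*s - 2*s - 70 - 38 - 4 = 2*s^2 + 2*s - 112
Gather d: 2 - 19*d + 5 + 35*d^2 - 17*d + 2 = 35*d^2 - 36*d + 9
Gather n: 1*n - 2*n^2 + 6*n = -2*n^2 + 7*n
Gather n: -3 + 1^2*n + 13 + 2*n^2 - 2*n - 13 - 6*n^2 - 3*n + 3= -4*n^2 - 4*n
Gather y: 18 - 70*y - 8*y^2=-8*y^2 - 70*y + 18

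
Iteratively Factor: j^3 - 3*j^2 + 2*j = (j)*(j^2 - 3*j + 2) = j*(j - 1)*(j - 2)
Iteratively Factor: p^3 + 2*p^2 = (p)*(p^2 + 2*p) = p^2*(p + 2)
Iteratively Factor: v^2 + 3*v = (v + 3)*(v)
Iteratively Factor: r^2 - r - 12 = (r + 3)*(r - 4)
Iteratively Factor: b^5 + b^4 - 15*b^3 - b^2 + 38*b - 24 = (b + 2)*(b^4 - b^3 - 13*b^2 + 25*b - 12) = (b - 3)*(b + 2)*(b^3 + 2*b^2 - 7*b + 4) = (b - 3)*(b - 1)*(b + 2)*(b^2 + 3*b - 4) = (b - 3)*(b - 1)^2*(b + 2)*(b + 4)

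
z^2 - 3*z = z*(z - 3)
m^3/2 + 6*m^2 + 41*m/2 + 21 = (m/2 + 1)*(m + 3)*(m + 7)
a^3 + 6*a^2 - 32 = (a - 2)*(a + 4)^2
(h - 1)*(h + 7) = h^2 + 6*h - 7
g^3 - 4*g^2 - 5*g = g*(g - 5)*(g + 1)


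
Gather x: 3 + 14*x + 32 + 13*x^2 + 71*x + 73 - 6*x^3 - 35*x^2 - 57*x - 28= -6*x^3 - 22*x^2 + 28*x + 80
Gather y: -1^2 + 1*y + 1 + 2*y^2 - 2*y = 2*y^2 - y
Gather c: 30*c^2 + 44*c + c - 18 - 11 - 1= 30*c^2 + 45*c - 30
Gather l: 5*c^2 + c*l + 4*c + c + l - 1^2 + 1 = 5*c^2 + 5*c + l*(c + 1)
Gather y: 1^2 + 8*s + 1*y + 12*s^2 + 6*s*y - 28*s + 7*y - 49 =12*s^2 - 20*s + y*(6*s + 8) - 48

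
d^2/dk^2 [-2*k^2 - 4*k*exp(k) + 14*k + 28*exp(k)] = -4*k*exp(k) + 20*exp(k) - 4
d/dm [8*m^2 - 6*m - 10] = 16*m - 6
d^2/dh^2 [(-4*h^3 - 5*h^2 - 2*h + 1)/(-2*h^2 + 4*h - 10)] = 2*(4*h^3 - 99*h^2 + 138*h + 73)/(h^6 - 6*h^5 + 27*h^4 - 68*h^3 + 135*h^2 - 150*h + 125)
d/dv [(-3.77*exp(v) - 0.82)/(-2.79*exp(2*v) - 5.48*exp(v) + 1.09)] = (-(3.77*exp(v) + 0.82)*(5.58*exp(v) + 5.48) + 10.5183*exp(2*v) + 20.6596*exp(v) - 4.1093)*exp(v)/(2.79*exp(2*v) + 5.48*exp(v) - 1.09)^2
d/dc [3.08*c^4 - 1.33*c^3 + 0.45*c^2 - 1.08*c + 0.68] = 12.32*c^3 - 3.99*c^2 + 0.9*c - 1.08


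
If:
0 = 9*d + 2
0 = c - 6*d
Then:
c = -4/3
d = -2/9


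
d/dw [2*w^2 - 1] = 4*w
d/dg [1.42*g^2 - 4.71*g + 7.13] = 2.84*g - 4.71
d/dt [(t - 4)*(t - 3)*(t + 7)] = 3*t^2 - 37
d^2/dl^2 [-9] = 0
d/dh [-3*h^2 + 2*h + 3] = 2 - 6*h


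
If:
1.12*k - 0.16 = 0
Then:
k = 0.14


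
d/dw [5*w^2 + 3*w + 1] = 10*w + 3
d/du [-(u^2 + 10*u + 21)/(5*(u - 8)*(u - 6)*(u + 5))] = (u^4 + 20*u^3 - 5*u^2 - 858*u - 2862)/(5*(u^6 - 18*u^5 + 37*u^4 + 876*u^3 - 3836*u^2 - 10560*u + 57600))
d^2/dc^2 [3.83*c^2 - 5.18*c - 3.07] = 7.66000000000000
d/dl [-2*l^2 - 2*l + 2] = -4*l - 2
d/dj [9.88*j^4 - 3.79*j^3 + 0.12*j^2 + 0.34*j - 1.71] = 39.52*j^3 - 11.37*j^2 + 0.24*j + 0.34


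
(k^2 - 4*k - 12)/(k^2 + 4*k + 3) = (k^2 - 4*k - 12)/(k^2 + 4*k + 3)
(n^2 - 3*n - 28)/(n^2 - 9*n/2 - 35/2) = 2*(n + 4)/(2*n + 5)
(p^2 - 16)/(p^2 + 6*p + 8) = (p - 4)/(p + 2)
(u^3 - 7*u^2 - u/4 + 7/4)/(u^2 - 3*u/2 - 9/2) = (-4*u^3 + 28*u^2 + u - 7)/(2*(-2*u^2 + 3*u + 9))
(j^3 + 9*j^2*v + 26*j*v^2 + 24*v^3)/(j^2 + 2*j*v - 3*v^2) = (-j^2 - 6*j*v - 8*v^2)/(-j + v)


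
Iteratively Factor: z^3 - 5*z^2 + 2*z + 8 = (z + 1)*(z^2 - 6*z + 8) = (z - 2)*(z + 1)*(z - 4)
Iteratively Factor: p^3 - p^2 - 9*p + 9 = (p - 3)*(p^2 + 2*p - 3) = (p - 3)*(p + 3)*(p - 1)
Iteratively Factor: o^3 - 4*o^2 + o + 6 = (o + 1)*(o^2 - 5*o + 6) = (o - 2)*(o + 1)*(o - 3)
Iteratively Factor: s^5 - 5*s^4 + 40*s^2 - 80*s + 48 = (s - 2)*(s^4 - 3*s^3 - 6*s^2 + 28*s - 24) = (s - 2)^2*(s^3 - s^2 - 8*s + 12) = (s - 2)^3*(s^2 + s - 6) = (s - 2)^3*(s + 3)*(s - 2)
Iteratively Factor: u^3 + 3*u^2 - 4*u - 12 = (u - 2)*(u^2 + 5*u + 6) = (u - 2)*(u + 3)*(u + 2)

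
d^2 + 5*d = d*(d + 5)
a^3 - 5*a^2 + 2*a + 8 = (a - 4)*(a - 2)*(a + 1)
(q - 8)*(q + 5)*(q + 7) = q^3 + 4*q^2 - 61*q - 280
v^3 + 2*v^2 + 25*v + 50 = (v + 2)*(v - 5*I)*(v + 5*I)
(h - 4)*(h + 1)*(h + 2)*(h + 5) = h^4 + 4*h^3 - 15*h^2 - 58*h - 40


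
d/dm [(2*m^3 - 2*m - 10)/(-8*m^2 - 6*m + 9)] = 2*(-8*m^4 - 12*m^3 + 19*m^2 - 80*m - 39)/(64*m^4 + 96*m^3 - 108*m^2 - 108*m + 81)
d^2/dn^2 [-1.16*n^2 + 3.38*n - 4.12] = -2.32000000000000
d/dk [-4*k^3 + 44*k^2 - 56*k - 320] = -12*k^2 + 88*k - 56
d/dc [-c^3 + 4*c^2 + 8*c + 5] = -3*c^2 + 8*c + 8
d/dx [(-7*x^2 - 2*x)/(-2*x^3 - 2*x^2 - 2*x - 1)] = 2*(-7*x^4 - 4*x^3 + 5*x^2 + 7*x + 1)/(4*x^6 + 8*x^5 + 12*x^4 + 12*x^3 + 8*x^2 + 4*x + 1)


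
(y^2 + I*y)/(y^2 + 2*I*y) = (y + I)/(y + 2*I)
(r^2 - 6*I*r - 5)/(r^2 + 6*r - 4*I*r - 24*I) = (r^2 - 6*I*r - 5)/(r^2 + r*(6 - 4*I) - 24*I)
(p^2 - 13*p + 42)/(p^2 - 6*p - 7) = (p - 6)/(p + 1)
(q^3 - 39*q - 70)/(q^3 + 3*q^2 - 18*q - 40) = (q - 7)/(q - 4)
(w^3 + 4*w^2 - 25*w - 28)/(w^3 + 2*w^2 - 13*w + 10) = (w^3 + 4*w^2 - 25*w - 28)/(w^3 + 2*w^2 - 13*w + 10)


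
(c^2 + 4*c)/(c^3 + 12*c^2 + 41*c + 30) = c*(c + 4)/(c^3 + 12*c^2 + 41*c + 30)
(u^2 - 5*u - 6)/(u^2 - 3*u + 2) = (u^2 - 5*u - 6)/(u^2 - 3*u + 2)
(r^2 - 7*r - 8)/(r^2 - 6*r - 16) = (r + 1)/(r + 2)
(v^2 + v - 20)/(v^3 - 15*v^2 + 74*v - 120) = (v + 5)/(v^2 - 11*v + 30)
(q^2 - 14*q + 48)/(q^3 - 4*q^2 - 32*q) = (q - 6)/(q*(q + 4))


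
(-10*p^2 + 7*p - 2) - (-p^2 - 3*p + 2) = -9*p^2 + 10*p - 4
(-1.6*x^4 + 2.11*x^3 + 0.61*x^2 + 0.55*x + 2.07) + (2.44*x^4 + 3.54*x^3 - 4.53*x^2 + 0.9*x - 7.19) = 0.84*x^4 + 5.65*x^3 - 3.92*x^2 + 1.45*x - 5.12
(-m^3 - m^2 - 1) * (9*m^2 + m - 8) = -9*m^5 - 10*m^4 + 7*m^3 - m^2 - m + 8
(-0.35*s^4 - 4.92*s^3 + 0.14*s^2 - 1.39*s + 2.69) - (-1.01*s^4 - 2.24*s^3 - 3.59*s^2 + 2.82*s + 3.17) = 0.66*s^4 - 2.68*s^3 + 3.73*s^2 - 4.21*s - 0.48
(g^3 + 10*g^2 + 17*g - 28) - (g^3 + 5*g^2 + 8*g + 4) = 5*g^2 + 9*g - 32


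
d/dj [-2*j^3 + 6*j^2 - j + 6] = -6*j^2 + 12*j - 1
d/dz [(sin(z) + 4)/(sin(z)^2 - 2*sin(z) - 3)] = (-8*sin(z) + cos(z)^2 + 4)*cos(z)/((sin(z) - 3)^2*(sin(z) + 1)^2)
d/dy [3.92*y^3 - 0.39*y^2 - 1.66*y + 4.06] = 11.76*y^2 - 0.78*y - 1.66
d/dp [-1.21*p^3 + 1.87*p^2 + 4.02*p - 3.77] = -3.63*p^2 + 3.74*p + 4.02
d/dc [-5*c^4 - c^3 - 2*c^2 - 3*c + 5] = -20*c^3 - 3*c^2 - 4*c - 3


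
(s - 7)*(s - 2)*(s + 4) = s^3 - 5*s^2 - 22*s + 56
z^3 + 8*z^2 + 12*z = z*(z + 2)*(z + 6)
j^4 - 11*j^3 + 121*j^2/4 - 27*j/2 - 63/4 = (j - 7)*(j - 3)*(j - 3/2)*(j + 1/2)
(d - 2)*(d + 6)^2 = d^3 + 10*d^2 + 12*d - 72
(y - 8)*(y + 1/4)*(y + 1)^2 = y^4 - 23*y^3/4 - 33*y^2/2 - 47*y/4 - 2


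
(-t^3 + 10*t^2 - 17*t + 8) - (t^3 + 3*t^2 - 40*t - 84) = -2*t^3 + 7*t^2 + 23*t + 92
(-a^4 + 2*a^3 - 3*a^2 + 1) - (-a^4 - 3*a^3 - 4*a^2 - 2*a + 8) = 5*a^3 + a^2 + 2*a - 7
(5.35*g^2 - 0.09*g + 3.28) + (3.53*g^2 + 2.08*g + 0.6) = 8.88*g^2 + 1.99*g + 3.88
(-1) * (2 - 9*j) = 9*j - 2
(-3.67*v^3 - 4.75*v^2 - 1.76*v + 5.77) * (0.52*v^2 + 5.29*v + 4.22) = -1.9084*v^5 - 21.8843*v^4 - 41.5301*v^3 - 26.355*v^2 + 23.0961*v + 24.3494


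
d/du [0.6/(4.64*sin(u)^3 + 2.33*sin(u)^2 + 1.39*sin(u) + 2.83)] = (-2.796*sin(u) + 4.176*cos(2*u) - 5.01)*cos(u)/(4.64*sin(u)^3 + 2.33*sin(u)^2 + 1.39*sin(u) + 2.83)^2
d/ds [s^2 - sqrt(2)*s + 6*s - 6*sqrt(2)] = 2*s - sqrt(2) + 6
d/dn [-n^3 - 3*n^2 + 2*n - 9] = -3*n^2 - 6*n + 2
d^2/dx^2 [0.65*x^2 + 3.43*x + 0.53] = 1.30000000000000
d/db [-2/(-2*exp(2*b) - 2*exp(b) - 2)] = (-2*exp(b) - 1)*exp(b)/(exp(2*b) + exp(b) + 1)^2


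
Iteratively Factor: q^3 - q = (q)*(q^2 - 1) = q*(q - 1)*(q + 1)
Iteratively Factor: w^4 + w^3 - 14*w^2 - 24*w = (w - 4)*(w^3 + 5*w^2 + 6*w) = (w - 4)*(w + 3)*(w^2 + 2*w) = (w - 4)*(w + 2)*(w + 3)*(w)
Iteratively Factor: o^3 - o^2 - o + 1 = (o + 1)*(o^2 - 2*o + 1) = (o - 1)*(o + 1)*(o - 1)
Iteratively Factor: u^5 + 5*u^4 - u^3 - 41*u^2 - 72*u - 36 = (u - 3)*(u^4 + 8*u^3 + 23*u^2 + 28*u + 12) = (u - 3)*(u + 1)*(u^3 + 7*u^2 + 16*u + 12) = (u - 3)*(u + 1)*(u + 2)*(u^2 + 5*u + 6) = (u - 3)*(u + 1)*(u + 2)^2*(u + 3)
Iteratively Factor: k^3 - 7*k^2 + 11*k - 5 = (k - 1)*(k^2 - 6*k + 5) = (k - 5)*(k - 1)*(k - 1)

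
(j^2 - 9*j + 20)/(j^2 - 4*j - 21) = (-j^2 + 9*j - 20)/(-j^2 + 4*j + 21)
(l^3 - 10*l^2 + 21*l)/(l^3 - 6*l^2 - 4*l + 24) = l*(l^2 - 10*l + 21)/(l^3 - 6*l^2 - 4*l + 24)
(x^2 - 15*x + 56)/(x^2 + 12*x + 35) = (x^2 - 15*x + 56)/(x^2 + 12*x + 35)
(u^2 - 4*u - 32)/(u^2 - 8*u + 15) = (u^2 - 4*u - 32)/(u^2 - 8*u + 15)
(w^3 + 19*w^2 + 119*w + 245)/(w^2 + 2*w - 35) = (w^2 + 12*w + 35)/(w - 5)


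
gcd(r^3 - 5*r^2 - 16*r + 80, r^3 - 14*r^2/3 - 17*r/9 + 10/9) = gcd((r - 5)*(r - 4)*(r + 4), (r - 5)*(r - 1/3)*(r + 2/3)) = r - 5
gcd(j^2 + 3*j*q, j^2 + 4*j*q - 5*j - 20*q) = 1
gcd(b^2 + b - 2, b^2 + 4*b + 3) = 1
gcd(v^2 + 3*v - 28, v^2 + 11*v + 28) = v + 7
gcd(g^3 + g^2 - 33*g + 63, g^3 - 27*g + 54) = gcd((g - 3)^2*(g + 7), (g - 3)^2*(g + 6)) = g^2 - 6*g + 9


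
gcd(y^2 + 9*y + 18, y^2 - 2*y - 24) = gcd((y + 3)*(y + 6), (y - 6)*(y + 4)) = 1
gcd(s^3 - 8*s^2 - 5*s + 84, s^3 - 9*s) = s + 3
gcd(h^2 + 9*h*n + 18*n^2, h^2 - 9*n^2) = h + 3*n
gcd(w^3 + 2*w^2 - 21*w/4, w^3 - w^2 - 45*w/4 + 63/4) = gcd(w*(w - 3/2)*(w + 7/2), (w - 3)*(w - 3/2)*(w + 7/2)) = w^2 + 2*w - 21/4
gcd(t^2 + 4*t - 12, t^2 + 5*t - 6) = t + 6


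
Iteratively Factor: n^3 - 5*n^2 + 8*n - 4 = (n - 2)*(n^2 - 3*n + 2) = (n - 2)*(n - 1)*(n - 2)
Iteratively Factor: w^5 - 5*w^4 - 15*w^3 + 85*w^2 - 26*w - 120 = (w + 1)*(w^4 - 6*w^3 - 9*w^2 + 94*w - 120) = (w + 1)*(w + 4)*(w^3 - 10*w^2 + 31*w - 30) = (w - 2)*(w + 1)*(w + 4)*(w^2 - 8*w + 15) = (w - 3)*(w - 2)*(w + 1)*(w + 4)*(w - 5)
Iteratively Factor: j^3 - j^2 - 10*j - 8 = (j + 1)*(j^2 - 2*j - 8) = (j - 4)*(j + 1)*(j + 2)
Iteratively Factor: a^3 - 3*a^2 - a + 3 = (a - 3)*(a^2 - 1) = (a - 3)*(a + 1)*(a - 1)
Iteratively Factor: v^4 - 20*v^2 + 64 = (v - 2)*(v^3 + 2*v^2 - 16*v - 32) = (v - 4)*(v - 2)*(v^2 + 6*v + 8) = (v - 4)*(v - 2)*(v + 2)*(v + 4)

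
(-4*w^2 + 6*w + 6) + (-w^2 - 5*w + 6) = -5*w^2 + w + 12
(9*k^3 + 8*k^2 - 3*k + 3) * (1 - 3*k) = -27*k^4 - 15*k^3 + 17*k^2 - 12*k + 3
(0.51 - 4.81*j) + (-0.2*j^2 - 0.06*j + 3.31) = -0.2*j^2 - 4.87*j + 3.82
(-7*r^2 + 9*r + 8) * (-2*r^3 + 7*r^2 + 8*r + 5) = 14*r^5 - 67*r^4 - 9*r^3 + 93*r^2 + 109*r + 40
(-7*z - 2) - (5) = -7*z - 7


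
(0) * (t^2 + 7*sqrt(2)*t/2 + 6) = 0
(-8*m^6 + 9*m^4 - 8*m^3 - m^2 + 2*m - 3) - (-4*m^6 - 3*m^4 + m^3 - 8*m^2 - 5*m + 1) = -4*m^6 + 12*m^4 - 9*m^3 + 7*m^2 + 7*m - 4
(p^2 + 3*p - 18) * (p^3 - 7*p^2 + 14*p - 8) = p^5 - 4*p^4 - 25*p^3 + 160*p^2 - 276*p + 144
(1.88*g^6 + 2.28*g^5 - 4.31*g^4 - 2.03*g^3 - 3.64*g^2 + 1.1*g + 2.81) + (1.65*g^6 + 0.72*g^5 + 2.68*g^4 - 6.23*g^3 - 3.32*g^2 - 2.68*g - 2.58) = 3.53*g^6 + 3.0*g^5 - 1.63*g^4 - 8.26*g^3 - 6.96*g^2 - 1.58*g + 0.23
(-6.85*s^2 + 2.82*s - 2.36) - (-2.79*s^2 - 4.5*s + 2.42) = -4.06*s^2 + 7.32*s - 4.78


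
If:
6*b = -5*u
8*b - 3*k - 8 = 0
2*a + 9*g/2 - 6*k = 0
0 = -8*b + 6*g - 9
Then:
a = -25*u/6 - 91/8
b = -5*u/6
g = 3/2 - 10*u/9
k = -20*u/9 - 8/3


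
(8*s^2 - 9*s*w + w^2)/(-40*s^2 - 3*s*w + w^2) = (-s + w)/(5*s + w)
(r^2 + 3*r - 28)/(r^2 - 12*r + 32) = (r + 7)/(r - 8)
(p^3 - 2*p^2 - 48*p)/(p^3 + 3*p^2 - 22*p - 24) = p*(p - 8)/(p^2 - 3*p - 4)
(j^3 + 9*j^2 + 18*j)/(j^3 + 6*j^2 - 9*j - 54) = j/(j - 3)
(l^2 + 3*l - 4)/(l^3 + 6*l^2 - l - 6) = (l + 4)/(l^2 + 7*l + 6)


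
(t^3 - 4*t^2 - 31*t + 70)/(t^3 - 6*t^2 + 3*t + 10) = (t^2 - 2*t - 35)/(t^2 - 4*t - 5)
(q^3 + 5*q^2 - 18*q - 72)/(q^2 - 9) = (q^2 + 2*q - 24)/(q - 3)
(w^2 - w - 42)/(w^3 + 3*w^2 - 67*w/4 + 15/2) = 4*(w - 7)/(4*w^2 - 12*w + 5)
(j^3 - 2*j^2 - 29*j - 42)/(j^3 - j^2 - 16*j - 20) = (j^2 - 4*j - 21)/(j^2 - 3*j - 10)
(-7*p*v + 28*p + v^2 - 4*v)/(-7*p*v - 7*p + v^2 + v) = (v - 4)/(v + 1)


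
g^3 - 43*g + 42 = (g - 6)*(g - 1)*(g + 7)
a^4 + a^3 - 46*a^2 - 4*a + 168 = (a - 6)*(a - 2)*(a + 2)*(a + 7)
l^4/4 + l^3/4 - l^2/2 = l^2*(l/4 + 1/2)*(l - 1)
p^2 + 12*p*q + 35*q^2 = (p + 5*q)*(p + 7*q)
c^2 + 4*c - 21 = (c - 3)*(c + 7)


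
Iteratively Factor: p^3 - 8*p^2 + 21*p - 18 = (p - 2)*(p^2 - 6*p + 9) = (p - 3)*(p - 2)*(p - 3)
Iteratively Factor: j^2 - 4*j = (j - 4)*(j)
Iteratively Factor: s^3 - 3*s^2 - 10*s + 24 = (s - 2)*(s^2 - s - 12) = (s - 2)*(s + 3)*(s - 4)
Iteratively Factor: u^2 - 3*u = (u - 3)*(u)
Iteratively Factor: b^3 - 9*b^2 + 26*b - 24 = (b - 3)*(b^2 - 6*b + 8) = (b - 3)*(b - 2)*(b - 4)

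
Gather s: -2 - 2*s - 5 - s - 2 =-3*s - 9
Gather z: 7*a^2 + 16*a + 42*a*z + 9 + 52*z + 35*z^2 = 7*a^2 + 16*a + 35*z^2 + z*(42*a + 52) + 9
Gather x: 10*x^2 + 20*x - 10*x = 10*x^2 + 10*x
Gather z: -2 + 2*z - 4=2*z - 6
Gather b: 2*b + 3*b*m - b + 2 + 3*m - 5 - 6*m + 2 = b*(3*m + 1) - 3*m - 1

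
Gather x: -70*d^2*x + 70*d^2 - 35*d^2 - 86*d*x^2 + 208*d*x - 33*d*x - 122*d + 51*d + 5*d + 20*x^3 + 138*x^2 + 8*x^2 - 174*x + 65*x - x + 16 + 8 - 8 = 35*d^2 - 66*d + 20*x^3 + x^2*(146 - 86*d) + x*(-70*d^2 + 175*d - 110) + 16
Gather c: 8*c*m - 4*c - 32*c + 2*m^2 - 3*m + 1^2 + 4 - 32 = c*(8*m - 36) + 2*m^2 - 3*m - 27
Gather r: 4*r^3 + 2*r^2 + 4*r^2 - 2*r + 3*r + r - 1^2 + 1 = 4*r^3 + 6*r^2 + 2*r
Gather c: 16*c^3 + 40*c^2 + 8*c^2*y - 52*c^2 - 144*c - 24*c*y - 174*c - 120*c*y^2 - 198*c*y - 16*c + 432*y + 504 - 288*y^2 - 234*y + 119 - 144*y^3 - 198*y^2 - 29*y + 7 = 16*c^3 + c^2*(8*y - 12) + c*(-120*y^2 - 222*y - 334) - 144*y^3 - 486*y^2 + 169*y + 630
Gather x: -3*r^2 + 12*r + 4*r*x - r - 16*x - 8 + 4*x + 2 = -3*r^2 + 11*r + x*(4*r - 12) - 6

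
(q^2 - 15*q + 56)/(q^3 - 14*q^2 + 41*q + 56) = 1/(q + 1)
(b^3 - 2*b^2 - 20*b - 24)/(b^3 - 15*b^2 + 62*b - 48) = (b^2 + 4*b + 4)/(b^2 - 9*b + 8)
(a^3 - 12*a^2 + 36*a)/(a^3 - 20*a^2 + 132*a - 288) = a/(a - 8)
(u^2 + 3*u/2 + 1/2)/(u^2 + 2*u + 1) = (u + 1/2)/(u + 1)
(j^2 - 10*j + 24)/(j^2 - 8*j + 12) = (j - 4)/(j - 2)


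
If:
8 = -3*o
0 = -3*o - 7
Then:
No Solution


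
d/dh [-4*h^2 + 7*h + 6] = 7 - 8*h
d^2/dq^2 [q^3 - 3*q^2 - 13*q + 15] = 6*q - 6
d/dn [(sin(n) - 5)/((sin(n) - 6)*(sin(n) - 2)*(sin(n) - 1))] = 2*(-sin(n)^3 + 12*sin(n)^2 - 45*sin(n) + 44)*cos(n)/((sin(n) - 6)^2*(sin(n) - 2)^2*(sin(n) - 1)^2)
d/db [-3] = 0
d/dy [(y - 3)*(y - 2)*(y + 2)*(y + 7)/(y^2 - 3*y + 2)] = (2*y^3 + 3*y^2 - 12*y + 55)/(y^2 - 2*y + 1)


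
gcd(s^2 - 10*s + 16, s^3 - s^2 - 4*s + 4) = s - 2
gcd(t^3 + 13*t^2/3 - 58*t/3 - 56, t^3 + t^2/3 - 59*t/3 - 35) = t + 7/3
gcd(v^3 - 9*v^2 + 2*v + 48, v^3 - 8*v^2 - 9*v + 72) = v^2 - 11*v + 24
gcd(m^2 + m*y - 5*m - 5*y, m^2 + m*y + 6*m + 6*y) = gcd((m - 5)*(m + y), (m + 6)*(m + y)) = m + y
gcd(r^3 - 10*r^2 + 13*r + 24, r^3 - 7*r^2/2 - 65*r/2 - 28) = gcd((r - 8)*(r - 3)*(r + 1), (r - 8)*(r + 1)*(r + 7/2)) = r^2 - 7*r - 8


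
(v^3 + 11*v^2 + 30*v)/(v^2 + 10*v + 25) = v*(v + 6)/(v + 5)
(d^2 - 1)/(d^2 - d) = (d + 1)/d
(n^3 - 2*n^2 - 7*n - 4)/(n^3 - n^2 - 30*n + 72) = (n^2 + 2*n + 1)/(n^2 + 3*n - 18)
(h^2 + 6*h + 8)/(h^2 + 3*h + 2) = (h + 4)/(h + 1)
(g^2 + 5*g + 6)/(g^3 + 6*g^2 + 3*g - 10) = (g + 3)/(g^2 + 4*g - 5)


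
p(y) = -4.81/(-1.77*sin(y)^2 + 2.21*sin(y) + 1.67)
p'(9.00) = -0.63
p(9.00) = -2.11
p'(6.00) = 17.67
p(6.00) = -5.26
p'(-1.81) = -1.40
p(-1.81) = 2.24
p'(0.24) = 1.46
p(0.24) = -2.30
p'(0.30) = 1.14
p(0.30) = -2.22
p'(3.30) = -8.06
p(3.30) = -3.77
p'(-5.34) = -0.35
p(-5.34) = -2.09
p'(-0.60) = 826.61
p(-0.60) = 33.83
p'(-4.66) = 0.07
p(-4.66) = -2.28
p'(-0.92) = 10.03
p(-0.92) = 3.98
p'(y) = -4.81*(3.54*sin(y)*cos(y) - 2.21*cos(y))/(-1.77*sin(y)^2 + 2.21*sin(y) + 1.67)^2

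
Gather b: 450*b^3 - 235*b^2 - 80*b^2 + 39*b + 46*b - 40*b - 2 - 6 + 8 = 450*b^3 - 315*b^2 + 45*b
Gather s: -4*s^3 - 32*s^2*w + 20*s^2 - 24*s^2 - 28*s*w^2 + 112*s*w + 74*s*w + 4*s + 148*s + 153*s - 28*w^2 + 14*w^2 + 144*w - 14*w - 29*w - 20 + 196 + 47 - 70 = -4*s^3 + s^2*(-32*w - 4) + s*(-28*w^2 + 186*w + 305) - 14*w^2 + 101*w + 153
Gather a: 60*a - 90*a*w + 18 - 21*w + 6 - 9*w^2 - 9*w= a*(60 - 90*w) - 9*w^2 - 30*w + 24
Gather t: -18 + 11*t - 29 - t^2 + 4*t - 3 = -t^2 + 15*t - 50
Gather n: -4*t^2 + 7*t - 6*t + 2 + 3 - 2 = -4*t^2 + t + 3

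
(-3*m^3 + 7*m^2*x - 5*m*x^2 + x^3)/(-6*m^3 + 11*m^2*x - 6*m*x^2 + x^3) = (-m + x)/(-2*m + x)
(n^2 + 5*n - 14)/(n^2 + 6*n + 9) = (n^2 + 5*n - 14)/(n^2 + 6*n + 9)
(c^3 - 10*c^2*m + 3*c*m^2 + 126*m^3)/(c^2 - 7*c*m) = c - 3*m - 18*m^2/c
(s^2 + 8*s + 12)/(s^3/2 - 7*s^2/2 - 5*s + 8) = 2*(s + 6)/(s^2 - 9*s + 8)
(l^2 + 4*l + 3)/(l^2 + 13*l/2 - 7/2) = 2*(l^2 + 4*l + 3)/(2*l^2 + 13*l - 7)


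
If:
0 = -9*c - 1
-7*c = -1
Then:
No Solution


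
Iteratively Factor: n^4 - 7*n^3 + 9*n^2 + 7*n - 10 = (n - 1)*(n^3 - 6*n^2 + 3*n + 10) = (n - 2)*(n - 1)*(n^2 - 4*n - 5) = (n - 2)*(n - 1)*(n + 1)*(n - 5)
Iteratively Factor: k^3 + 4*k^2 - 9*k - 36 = (k + 3)*(k^2 + k - 12) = (k - 3)*(k + 3)*(k + 4)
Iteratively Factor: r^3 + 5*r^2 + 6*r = (r + 3)*(r^2 + 2*r) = r*(r + 3)*(r + 2)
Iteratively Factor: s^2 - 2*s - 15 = (s - 5)*(s + 3)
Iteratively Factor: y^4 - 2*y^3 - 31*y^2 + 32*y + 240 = (y + 3)*(y^3 - 5*y^2 - 16*y + 80) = (y - 5)*(y + 3)*(y^2 - 16) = (y - 5)*(y - 4)*(y + 3)*(y + 4)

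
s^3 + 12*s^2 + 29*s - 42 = (s - 1)*(s + 6)*(s + 7)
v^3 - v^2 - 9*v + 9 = (v - 3)*(v - 1)*(v + 3)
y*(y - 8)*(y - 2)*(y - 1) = y^4 - 11*y^3 + 26*y^2 - 16*y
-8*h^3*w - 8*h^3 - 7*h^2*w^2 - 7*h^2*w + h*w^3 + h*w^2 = (-8*h + w)*(h + w)*(h*w + h)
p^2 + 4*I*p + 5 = (p - I)*(p + 5*I)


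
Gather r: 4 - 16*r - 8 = -16*r - 4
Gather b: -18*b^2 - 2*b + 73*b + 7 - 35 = -18*b^2 + 71*b - 28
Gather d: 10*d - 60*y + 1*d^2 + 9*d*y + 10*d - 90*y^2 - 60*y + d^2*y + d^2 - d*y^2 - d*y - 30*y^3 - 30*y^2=d^2*(y + 2) + d*(-y^2 + 8*y + 20) - 30*y^3 - 120*y^2 - 120*y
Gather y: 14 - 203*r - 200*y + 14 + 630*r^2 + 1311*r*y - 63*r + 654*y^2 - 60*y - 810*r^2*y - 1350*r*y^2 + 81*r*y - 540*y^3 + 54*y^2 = 630*r^2 - 266*r - 540*y^3 + y^2*(708 - 1350*r) + y*(-810*r^2 + 1392*r - 260) + 28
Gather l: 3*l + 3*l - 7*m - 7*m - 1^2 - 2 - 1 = 6*l - 14*m - 4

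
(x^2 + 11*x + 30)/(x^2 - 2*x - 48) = (x + 5)/(x - 8)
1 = 1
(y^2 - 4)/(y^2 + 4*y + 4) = (y - 2)/(y + 2)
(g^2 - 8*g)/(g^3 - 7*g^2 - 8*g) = 1/(g + 1)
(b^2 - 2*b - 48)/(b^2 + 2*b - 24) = (b - 8)/(b - 4)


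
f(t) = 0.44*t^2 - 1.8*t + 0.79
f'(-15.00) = -15.00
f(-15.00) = 126.79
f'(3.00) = 0.84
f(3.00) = -0.65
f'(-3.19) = -4.61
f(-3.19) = 11.01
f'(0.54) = -1.32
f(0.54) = -0.05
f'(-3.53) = -4.91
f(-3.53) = 12.63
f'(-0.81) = -2.51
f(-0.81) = 2.54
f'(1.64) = -0.36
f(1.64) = -0.98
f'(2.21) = 0.14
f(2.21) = -1.04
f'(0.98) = -0.94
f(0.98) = -0.55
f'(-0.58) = -2.31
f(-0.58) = 1.98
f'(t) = 0.88*t - 1.8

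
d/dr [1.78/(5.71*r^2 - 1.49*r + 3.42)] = (2.6522 - 20.3276*r)/(5.71*r^2 - 1.49*r + 3.42)^2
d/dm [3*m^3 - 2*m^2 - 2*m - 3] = 9*m^2 - 4*m - 2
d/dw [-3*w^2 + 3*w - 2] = 3 - 6*w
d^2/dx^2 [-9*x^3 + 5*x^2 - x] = 10 - 54*x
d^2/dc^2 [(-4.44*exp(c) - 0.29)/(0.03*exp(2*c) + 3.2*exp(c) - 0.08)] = (-0.003996*exp(4*c) + 0.425196000000001*exp(3*c) - 0.14745600000002*exp(2*c) - 4.109024*exp(c) - 0.102656)*exp(c)/(2.7e-5*exp(6*c) + 0.00864*exp(5*c) + 0.921384*exp(4*c) + 32.72192*exp(3*c) - 2.457024*exp(2*c) + 0.06144*exp(c) - 0.000512)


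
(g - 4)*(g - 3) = g^2 - 7*g + 12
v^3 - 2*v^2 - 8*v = v*(v - 4)*(v + 2)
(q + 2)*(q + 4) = q^2 + 6*q + 8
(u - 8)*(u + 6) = u^2 - 2*u - 48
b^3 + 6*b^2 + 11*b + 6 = (b + 1)*(b + 2)*(b + 3)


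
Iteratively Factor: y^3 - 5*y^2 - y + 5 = (y - 5)*(y^2 - 1) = (y - 5)*(y - 1)*(y + 1)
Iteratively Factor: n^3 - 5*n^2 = (n)*(n^2 - 5*n) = n*(n - 5)*(n)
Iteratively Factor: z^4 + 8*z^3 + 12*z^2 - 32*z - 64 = (z + 2)*(z^3 + 6*z^2 - 32) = (z - 2)*(z + 2)*(z^2 + 8*z + 16) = (z - 2)*(z + 2)*(z + 4)*(z + 4)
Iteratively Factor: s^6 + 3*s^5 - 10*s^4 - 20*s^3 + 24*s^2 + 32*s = (s - 2)*(s^5 + 5*s^4 - 20*s^2 - 16*s) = (s - 2)*(s + 2)*(s^4 + 3*s^3 - 6*s^2 - 8*s) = (s - 2)*(s + 2)*(s + 4)*(s^3 - s^2 - 2*s) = s*(s - 2)*(s + 2)*(s + 4)*(s^2 - s - 2) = s*(s - 2)*(s + 1)*(s + 2)*(s + 4)*(s - 2)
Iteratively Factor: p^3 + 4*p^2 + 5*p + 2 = (p + 2)*(p^2 + 2*p + 1) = (p + 1)*(p + 2)*(p + 1)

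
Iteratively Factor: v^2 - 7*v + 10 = (v - 2)*(v - 5)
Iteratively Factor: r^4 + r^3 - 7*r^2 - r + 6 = (r + 1)*(r^3 - 7*r + 6) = (r - 2)*(r + 1)*(r^2 + 2*r - 3) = (r - 2)*(r + 1)*(r + 3)*(r - 1)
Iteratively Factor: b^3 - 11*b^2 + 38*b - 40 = (b - 4)*(b^2 - 7*b + 10) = (b - 4)*(b - 2)*(b - 5)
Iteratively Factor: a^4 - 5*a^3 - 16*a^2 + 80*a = (a)*(a^3 - 5*a^2 - 16*a + 80) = a*(a - 5)*(a^2 - 16) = a*(a - 5)*(a + 4)*(a - 4)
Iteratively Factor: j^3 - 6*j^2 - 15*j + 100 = (j + 4)*(j^2 - 10*j + 25) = (j - 5)*(j + 4)*(j - 5)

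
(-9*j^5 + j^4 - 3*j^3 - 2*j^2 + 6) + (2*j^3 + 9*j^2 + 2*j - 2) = -9*j^5 + j^4 - j^3 + 7*j^2 + 2*j + 4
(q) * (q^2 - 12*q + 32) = q^3 - 12*q^2 + 32*q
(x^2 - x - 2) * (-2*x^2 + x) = -2*x^4 + 3*x^3 + 3*x^2 - 2*x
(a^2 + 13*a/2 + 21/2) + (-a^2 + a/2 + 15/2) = 7*a + 18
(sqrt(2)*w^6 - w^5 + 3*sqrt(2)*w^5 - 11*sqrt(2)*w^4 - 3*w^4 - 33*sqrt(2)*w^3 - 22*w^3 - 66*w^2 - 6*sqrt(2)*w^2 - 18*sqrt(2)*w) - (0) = sqrt(2)*w^6 - w^5 + 3*sqrt(2)*w^5 - 11*sqrt(2)*w^4 - 3*w^4 - 33*sqrt(2)*w^3 - 22*w^3 - 66*w^2 - 6*sqrt(2)*w^2 - 18*sqrt(2)*w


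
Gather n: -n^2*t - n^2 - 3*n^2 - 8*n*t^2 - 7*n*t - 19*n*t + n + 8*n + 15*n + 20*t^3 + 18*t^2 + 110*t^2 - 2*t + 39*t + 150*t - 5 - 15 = n^2*(-t - 4) + n*(-8*t^2 - 26*t + 24) + 20*t^3 + 128*t^2 + 187*t - 20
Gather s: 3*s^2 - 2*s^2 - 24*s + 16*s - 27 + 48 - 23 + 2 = s^2 - 8*s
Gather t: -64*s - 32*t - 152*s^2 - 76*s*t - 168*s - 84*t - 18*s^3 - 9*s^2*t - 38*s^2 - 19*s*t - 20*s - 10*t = -18*s^3 - 190*s^2 - 252*s + t*(-9*s^2 - 95*s - 126)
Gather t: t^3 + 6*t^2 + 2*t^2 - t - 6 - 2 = t^3 + 8*t^2 - t - 8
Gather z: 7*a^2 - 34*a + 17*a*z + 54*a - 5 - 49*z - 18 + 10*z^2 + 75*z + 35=7*a^2 + 20*a + 10*z^2 + z*(17*a + 26) + 12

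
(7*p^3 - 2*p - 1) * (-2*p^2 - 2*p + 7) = -14*p^5 - 14*p^4 + 53*p^3 + 6*p^2 - 12*p - 7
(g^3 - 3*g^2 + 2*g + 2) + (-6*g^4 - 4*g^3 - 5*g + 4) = -6*g^4 - 3*g^3 - 3*g^2 - 3*g + 6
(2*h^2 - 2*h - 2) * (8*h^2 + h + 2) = 16*h^4 - 14*h^3 - 14*h^2 - 6*h - 4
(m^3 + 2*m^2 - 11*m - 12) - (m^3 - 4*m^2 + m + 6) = 6*m^2 - 12*m - 18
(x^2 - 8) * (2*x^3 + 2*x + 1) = 2*x^5 - 14*x^3 + x^2 - 16*x - 8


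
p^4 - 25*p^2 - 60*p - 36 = (p - 6)*(p + 1)*(p + 2)*(p + 3)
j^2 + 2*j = j*(j + 2)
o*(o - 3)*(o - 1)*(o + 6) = o^4 + 2*o^3 - 21*o^2 + 18*o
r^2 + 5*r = r*(r + 5)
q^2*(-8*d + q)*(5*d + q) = -40*d^2*q^2 - 3*d*q^3 + q^4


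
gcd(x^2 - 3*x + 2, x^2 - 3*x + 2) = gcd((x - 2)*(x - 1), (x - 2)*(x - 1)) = x^2 - 3*x + 2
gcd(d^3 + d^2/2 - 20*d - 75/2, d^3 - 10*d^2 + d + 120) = d^2 - 2*d - 15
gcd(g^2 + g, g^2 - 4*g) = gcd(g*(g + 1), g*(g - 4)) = g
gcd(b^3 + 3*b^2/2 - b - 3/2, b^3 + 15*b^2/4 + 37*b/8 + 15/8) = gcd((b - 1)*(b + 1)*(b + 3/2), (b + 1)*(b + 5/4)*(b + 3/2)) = b^2 + 5*b/2 + 3/2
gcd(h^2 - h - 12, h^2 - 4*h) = h - 4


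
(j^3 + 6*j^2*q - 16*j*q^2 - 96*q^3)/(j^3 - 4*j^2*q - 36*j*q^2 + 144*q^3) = (-j - 4*q)/(-j + 6*q)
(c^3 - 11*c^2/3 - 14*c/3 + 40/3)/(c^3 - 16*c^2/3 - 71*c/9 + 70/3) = 3*(c^2 - 2*c - 8)/(3*c^2 - 11*c - 42)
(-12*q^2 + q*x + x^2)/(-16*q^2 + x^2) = (-3*q + x)/(-4*q + x)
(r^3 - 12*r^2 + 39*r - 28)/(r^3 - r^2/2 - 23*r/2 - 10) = 2*(r^2 - 8*r + 7)/(2*r^2 + 7*r + 5)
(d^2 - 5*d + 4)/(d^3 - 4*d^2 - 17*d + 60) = (d^2 - 5*d + 4)/(d^3 - 4*d^2 - 17*d + 60)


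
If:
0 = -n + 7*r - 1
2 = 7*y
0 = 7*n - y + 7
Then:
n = -47/49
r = 2/343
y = 2/7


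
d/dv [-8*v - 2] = -8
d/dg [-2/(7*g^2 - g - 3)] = 2*(14*g - 1)/(-7*g^2 + g + 3)^2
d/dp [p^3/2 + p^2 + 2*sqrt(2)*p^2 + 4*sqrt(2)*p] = 3*p^2/2 + 2*p + 4*sqrt(2)*p + 4*sqrt(2)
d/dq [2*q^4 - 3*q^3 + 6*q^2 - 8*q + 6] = 8*q^3 - 9*q^2 + 12*q - 8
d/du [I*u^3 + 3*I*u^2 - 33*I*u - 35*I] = 3*I*(u^2 + 2*u - 11)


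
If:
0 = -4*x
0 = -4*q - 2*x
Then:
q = 0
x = 0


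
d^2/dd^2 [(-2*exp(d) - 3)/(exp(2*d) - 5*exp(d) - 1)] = (-2*exp(4*d) - 22*exp(3*d) + 33*exp(2*d) - 77*exp(d) + 13)*exp(d)/(exp(6*d) - 15*exp(5*d) + 72*exp(4*d) - 95*exp(3*d) - 72*exp(2*d) - 15*exp(d) - 1)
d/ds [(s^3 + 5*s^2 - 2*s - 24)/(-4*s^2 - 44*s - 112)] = (-s^2 - 14*s - 13)/(4*(s^2 + 14*s + 49))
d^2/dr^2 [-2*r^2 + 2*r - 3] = -4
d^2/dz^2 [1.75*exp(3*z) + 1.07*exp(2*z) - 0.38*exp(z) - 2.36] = (15.75*exp(2*z) + 4.28*exp(z) - 0.38)*exp(z)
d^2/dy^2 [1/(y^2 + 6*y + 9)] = 6/(y^4 + 12*y^3 + 54*y^2 + 108*y + 81)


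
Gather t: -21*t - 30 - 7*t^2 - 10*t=-7*t^2 - 31*t - 30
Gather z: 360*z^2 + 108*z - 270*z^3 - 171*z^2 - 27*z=-270*z^3 + 189*z^2 + 81*z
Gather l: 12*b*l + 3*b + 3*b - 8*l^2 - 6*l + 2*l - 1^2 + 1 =6*b - 8*l^2 + l*(12*b - 4)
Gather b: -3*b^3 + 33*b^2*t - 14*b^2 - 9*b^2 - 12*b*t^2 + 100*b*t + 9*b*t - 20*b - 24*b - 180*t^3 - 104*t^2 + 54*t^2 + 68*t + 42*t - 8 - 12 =-3*b^3 + b^2*(33*t - 23) + b*(-12*t^2 + 109*t - 44) - 180*t^3 - 50*t^2 + 110*t - 20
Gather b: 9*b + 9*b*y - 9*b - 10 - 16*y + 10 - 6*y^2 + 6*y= 9*b*y - 6*y^2 - 10*y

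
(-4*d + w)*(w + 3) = -4*d*w - 12*d + w^2 + 3*w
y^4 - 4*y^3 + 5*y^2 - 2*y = y*(y - 2)*(y - 1)^2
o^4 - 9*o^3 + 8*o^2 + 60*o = o*(o - 6)*(o - 5)*(o + 2)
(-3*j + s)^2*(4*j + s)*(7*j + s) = 252*j^4 - 69*j^3*s - 29*j^2*s^2 + 5*j*s^3 + s^4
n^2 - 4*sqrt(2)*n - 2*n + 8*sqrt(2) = (n - 2)*(n - 4*sqrt(2))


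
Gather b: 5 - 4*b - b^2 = -b^2 - 4*b + 5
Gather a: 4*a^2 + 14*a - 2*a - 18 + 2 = 4*a^2 + 12*a - 16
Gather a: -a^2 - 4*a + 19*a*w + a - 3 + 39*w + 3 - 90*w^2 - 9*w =-a^2 + a*(19*w - 3) - 90*w^2 + 30*w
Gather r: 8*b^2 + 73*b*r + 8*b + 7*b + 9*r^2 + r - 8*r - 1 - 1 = 8*b^2 + 15*b + 9*r^2 + r*(73*b - 7) - 2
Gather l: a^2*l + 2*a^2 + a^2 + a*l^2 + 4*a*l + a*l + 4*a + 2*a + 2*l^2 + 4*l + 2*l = 3*a^2 + 6*a + l^2*(a + 2) + l*(a^2 + 5*a + 6)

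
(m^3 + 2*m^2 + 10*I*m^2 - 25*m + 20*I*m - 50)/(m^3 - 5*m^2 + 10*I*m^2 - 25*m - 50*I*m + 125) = (m + 2)/(m - 5)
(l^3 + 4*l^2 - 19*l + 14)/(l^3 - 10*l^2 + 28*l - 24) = (l^2 + 6*l - 7)/(l^2 - 8*l + 12)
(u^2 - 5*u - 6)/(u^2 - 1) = (u - 6)/(u - 1)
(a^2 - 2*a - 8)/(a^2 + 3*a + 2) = (a - 4)/(a + 1)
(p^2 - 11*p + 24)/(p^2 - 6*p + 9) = (p - 8)/(p - 3)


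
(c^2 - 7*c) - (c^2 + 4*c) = -11*c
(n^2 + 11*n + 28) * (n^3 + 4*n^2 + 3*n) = n^5 + 15*n^4 + 75*n^3 + 145*n^2 + 84*n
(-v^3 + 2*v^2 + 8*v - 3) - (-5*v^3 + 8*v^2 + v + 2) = 4*v^3 - 6*v^2 + 7*v - 5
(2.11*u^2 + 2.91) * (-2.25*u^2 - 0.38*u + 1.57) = -4.7475*u^4 - 0.8018*u^3 - 3.2348*u^2 - 1.1058*u + 4.5687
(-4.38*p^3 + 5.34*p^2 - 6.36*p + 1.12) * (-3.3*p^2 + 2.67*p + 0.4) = 14.454*p^5 - 29.3166*p^4 + 33.4938*p^3 - 18.5412*p^2 + 0.4464*p + 0.448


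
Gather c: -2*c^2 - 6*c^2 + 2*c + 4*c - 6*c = -8*c^2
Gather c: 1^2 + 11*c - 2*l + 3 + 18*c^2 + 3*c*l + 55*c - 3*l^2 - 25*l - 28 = 18*c^2 + c*(3*l + 66) - 3*l^2 - 27*l - 24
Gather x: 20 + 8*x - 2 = 8*x + 18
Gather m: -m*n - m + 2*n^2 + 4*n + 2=m*(-n - 1) + 2*n^2 + 4*n + 2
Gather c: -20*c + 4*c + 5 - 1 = 4 - 16*c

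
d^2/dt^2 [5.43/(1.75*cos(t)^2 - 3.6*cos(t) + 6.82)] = (-66.5175*(1 - cos(t)^2)^2 + 102.627*cos(t)^3 + 155.59665*cos(t)^2 - 338.57136*cos(t) + 77.6489999999999)/(1.75*cos(t)^2 - 3.6*cos(t) + 6.82)^3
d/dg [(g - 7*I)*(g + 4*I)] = 2*g - 3*I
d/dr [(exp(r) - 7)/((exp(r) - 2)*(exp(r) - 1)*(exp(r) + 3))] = (-2*exp(3*r) + 21*exp(2*r) - 43)*exp(r)/(exp(6*r) - 14*exp(4*r) + 12*exp(3*r) + 49*exp(2*r) - 84*exp(r) + 36)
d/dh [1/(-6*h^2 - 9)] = 4*h/(3*(2*h^2 + 3)^2)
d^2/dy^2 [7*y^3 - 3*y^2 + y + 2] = 42*y - 6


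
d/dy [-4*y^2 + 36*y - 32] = 36 - 8*y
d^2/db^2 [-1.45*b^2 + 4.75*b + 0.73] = -2.90000000000000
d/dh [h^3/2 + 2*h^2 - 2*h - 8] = 3*h^2/2 + 4*h - 2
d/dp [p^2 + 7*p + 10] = 2*p + 7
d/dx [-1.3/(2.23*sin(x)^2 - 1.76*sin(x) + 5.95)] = (5.798*sin(x) - 2.288)*cos(x)/(2.23*sin(x)^2 - 1.76*sin(x) + 5.95)^2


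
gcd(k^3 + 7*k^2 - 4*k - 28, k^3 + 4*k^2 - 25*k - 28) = k + 7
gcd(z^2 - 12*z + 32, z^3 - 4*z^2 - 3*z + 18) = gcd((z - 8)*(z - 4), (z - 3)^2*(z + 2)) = 1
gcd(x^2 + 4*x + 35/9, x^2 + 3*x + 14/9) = x + 7/3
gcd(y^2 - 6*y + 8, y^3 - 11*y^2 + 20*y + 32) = y - 4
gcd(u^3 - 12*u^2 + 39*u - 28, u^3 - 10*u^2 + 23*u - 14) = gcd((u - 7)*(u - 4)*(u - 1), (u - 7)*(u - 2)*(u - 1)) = u^2 - 8*u + 7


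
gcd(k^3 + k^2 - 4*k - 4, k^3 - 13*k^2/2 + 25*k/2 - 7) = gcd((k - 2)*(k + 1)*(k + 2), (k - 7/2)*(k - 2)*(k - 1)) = k - 2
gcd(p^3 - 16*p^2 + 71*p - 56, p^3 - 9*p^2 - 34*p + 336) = p^2 - 15*p + 56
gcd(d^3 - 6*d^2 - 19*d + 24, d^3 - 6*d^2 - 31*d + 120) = d - 8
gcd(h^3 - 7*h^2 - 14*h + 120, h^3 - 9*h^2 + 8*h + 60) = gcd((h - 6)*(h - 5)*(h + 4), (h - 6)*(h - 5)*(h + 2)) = h^2 - 11*h + 30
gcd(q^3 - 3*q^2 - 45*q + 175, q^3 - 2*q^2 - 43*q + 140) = q^2 + 2*q - 35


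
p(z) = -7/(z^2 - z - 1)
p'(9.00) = 0.02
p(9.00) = -0.10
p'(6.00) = 0.09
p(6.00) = -0.24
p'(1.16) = 13.93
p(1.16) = 8.60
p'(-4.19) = -0.15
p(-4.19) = -0.34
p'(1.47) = 142.14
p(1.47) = 22.65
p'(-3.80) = -0.20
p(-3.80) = -0.41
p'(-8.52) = -0.02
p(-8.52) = -0.09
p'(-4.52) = -0.12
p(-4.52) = -0.29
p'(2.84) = 1.83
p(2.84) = -1.66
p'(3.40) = 0.79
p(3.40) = -0.98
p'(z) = -7*(1 - 2*z)/(z^2 - z - 1)^2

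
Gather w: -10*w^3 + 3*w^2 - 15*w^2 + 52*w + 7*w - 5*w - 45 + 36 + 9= -10*w^3 - 12*w^2 + 54*w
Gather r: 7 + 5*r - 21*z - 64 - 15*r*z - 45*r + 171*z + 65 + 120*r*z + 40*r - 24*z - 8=105*r*z + 126*z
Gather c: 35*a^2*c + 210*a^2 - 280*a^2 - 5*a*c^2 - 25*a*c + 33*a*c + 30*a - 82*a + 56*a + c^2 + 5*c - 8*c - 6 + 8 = -70*a^2 + 4*a + c^2*(1 - 5*a) + c*(35*a^2 + 8*a - 3) + 2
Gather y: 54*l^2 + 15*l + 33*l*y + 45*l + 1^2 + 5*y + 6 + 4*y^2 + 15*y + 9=54*l^2 + 60*l + 4*y^2 + y*(33*l + 20) + 16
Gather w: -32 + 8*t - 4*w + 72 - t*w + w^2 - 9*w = 8*t + w^2 + w*(-t - 13) + 40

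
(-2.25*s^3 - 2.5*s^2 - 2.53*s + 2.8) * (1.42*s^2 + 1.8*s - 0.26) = -3.195*s^5 - 7.6*s^4 - 7.5076*s^3 + 0.0720000000000001*s^2 + 5.6978*s - 0.728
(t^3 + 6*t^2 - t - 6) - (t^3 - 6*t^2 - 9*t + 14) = 12*t^2 + 8*t - 20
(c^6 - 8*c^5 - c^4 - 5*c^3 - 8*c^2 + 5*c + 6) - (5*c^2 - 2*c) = c^6 - 8*c^5 - c^4 - 5*c^3 - 13*c^2 + 7*c + 6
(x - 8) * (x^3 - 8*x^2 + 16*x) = x^4 - 16*x^3 + 80*x^2 - 128*x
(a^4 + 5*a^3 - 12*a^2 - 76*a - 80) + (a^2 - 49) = a^4 + 5*a^3 - 11*a^2 - 76*a - 129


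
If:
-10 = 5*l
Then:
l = -2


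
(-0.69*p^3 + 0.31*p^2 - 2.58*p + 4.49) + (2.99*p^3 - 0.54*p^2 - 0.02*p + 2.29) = 2.3*p^3 - 0.23*p^2 - 2.6*p + 6.78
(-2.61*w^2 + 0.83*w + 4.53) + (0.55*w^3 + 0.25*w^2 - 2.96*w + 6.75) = 0.55*w^3 - 2.36*w^2 - 2.13*w + 11.28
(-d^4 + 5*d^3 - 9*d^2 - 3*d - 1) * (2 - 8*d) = 8*d^5 - 42*d^4 + 82*d^3 + 6*d^2 + 2*d - 2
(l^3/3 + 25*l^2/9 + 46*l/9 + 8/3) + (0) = l^3/3 + 25*l^2/9 + 46*l/9 + 8/3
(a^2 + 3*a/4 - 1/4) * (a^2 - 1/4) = a^4 + 3*a^3/4 - a^2/2 - 3*a/16 + 1/16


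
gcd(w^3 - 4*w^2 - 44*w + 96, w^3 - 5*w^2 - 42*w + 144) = w^2 - 2*w - 48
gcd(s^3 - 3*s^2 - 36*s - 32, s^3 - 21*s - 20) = s^2 + 5*s + 4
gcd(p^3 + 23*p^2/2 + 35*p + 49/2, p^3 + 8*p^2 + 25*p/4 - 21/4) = p + 7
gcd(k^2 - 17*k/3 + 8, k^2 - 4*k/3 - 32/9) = k - 8/3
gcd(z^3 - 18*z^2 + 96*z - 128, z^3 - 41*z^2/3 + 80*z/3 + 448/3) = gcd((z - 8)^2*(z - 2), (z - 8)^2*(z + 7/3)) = z^2 - 16*z + 64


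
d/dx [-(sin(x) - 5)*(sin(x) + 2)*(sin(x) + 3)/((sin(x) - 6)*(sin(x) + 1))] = (-sin(x)^4 + 10*sin(x)^3 - sin(x)^2 - 60*sin(x) + 36)*cos(x)/((sin(x) - 6)^2*(sin(x) + 1)^2)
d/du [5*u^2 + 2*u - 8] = 10*u + 2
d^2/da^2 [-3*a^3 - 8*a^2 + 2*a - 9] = -18*a - 16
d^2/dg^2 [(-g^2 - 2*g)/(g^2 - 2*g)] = -8/(g^3 - 6*g^2 + 12*g - 8)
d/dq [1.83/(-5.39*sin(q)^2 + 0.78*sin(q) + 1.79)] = (19.7274*sin(q) - 1.4274)*cos(q)/(-5.39*sin(q)^2 + 0.78*sin(q) + 1.79)^2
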